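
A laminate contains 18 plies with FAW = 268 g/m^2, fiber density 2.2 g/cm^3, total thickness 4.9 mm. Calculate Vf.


Vf = n * FAW / (rho_f * h * 1000) = 18 * 268 / (2.2 * 4.9 * 1000) = 0.4475

0.4475


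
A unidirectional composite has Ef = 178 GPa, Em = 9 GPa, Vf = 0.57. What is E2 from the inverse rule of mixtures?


1/E2 = Vf/Ef + (1-Vf)/Em = 0.57/178 + 0.43/9
E2 = 19.62 GPa

19.62 GPa


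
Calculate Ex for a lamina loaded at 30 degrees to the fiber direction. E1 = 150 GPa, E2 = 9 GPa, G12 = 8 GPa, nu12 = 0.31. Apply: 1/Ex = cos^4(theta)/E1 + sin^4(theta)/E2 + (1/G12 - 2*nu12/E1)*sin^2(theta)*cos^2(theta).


cos^4(30) = 0.5625, sin^4(30) = 0.0625, sin^2(30)*cos^2(30) = 0.1875
1/G12 - 2*nu12/E1 = 1/8 - 2*0.31/150 = 0.120867 GPa^-1
1/Ex = 0.5625/150 + 0.0625/9 + 0.120867*0.1875 = 0.0333569 GPa^-1
Ex = 29.98 GPa

29.98 GPa


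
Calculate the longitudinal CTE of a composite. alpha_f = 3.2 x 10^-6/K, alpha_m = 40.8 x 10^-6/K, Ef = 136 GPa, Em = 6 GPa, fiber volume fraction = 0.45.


E1 = Ef*Vf + Em*(1-Vf) = 64.5
alpha_1 = (alpha_f*Ef*Vf + alpha_m*Em*(1-Vf))/E1 = 5.12 x 10^-6/K

5.12 x 10^-6/K


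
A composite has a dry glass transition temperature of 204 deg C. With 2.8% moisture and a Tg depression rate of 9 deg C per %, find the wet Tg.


Tg_wet = Tg_dry - k*moisture = 204 - 9*2.8 = 178.8 deg C

178.8 deg C


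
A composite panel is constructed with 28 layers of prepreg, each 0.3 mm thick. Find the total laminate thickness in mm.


h = n * t_ply = 28 * 0.3 = 8.4 mm

8.4 mm


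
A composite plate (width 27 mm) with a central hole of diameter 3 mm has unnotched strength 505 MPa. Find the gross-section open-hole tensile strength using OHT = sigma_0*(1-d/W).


OHT = sigma_0*(1-d/W) = 505*(1-3/27) = 448.9 MPa

448.9 MPa


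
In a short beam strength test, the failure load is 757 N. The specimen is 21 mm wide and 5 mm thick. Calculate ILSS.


ILSS = 3F/(4bh) = 3*757/(4*21*5) = 5.41 MPa

5.41 MPa


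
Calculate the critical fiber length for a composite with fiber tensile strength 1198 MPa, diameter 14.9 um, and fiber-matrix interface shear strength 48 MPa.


Lc = sigma_f * d / (2 * tau_i) = 1198 * 14.9 / (2 * 48) = 185.9 um

185.9 um


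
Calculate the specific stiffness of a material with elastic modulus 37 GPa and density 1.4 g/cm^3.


Specific stiffness = E/rho = 37/1.4 = 26.4 GPa/(g/cm^3)

26.4 GPa/(g/cm^3)


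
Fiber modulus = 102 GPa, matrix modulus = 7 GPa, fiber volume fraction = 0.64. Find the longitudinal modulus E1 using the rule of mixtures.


E1 = Ef*Vf + Em*(1-Vf) = 102*0.64 + 7*0.36 = 67.8 GPa

67.8 GPa


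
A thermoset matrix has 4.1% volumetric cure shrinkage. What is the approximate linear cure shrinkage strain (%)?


Linear shrinkage ≈ vol_shrink/3 = 4.1/3 = 1.367%

1.367%


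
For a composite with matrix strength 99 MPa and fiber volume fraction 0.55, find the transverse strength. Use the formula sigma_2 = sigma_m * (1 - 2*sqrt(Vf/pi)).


factor = 1 - 2*sqrt(0.55/pi) = 0.1632
sigma_2 = 99 * 0.1632 = 16.15 MPa

16.15 MPa


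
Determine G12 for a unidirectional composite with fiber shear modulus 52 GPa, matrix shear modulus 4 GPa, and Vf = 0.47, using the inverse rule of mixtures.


1/G12 = Vf/Gf + (1-Vf)/Gm = 0.47/52 + 0.53/4
G12 = 7.07 GPa

7.07 GPa


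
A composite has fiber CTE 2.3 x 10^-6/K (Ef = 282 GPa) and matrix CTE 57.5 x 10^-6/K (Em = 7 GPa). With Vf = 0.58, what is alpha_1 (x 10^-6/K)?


E1 = Ef*Vf + Em*(1-Vf) = 166.5
alpha_1 = (alpha_f*Ef*Vf + alpha_m*Em*(1-Vf))/E1 = 3.27 x 10^-6/K

3.27 x 10^-6/K


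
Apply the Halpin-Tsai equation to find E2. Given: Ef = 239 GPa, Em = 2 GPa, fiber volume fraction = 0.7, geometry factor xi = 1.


eta = (Ef/Em - 1)/(Ef/Em + xi) = (119.5 - 1)/(119.5 + 1) = 0.9834
E2 = Em*(1+xi*eta*Vf)/(1-eta*Vf) = 10.84 GPa

10.84 GPa


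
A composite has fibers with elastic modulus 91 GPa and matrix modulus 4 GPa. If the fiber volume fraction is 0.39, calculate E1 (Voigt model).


E1 = Ef*Vf + Em*(1-Vf) = 91*0.39 + 4*0.61 = 37.93 GPa

37.93 GPa


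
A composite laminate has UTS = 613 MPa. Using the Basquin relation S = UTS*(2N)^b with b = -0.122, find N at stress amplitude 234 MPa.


N = 0.5 * (S/UTS)^(1/b) = 0.5 * (234/613)^(1/-0.122) = 1340.3079 cycles

1340.3079 cycles


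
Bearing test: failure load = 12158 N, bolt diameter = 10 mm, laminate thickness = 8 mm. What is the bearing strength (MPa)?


sigma_br = F/(d*h) = 12158/(10*8) = 152.0 MPa

152.0 MPa


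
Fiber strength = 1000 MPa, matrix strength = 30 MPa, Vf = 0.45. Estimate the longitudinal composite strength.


sigma_1 = sigma_f*Vf + sigma_m*(1-Vf) = 1000*0.45 + 30*0.55 = 466.5 MPa

466.5 MPa


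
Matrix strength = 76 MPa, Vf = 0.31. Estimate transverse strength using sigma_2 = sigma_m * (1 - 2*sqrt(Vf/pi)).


factor = 1 - 2*sqrt(0.31/pi) = 0.3717
sigma_2 = 76 * 0.3717 = 28.25 MPa

28.25 MPa


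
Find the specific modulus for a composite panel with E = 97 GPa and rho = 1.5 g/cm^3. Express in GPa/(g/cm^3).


Specific stiffness = E/rho = 97/1.5 = 64.7 GPa/(g/cm^3)

64.7 GPa/(g/cm^3)


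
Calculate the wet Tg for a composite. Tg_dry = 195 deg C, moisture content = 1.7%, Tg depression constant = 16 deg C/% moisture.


Tg_wet = Tg_dry - k*moisture = 195 - 16*1.7 = 167.8 deg C

167.8 deg C


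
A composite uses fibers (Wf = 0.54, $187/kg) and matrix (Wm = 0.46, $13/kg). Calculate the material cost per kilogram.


Cost = cost_f*Wf + cost_m*Wm = 187*0.54 + 13*0.46 = $106.96/kg

$106.96/kg


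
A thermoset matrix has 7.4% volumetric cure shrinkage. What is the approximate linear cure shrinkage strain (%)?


Linear shrinkage ≈ vol_shrink/3 = 7.4/3 = 2.467%

2.467%


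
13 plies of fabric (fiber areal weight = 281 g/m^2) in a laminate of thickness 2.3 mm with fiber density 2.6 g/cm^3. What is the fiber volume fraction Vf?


Vf = n * FAW / (rho_f * h * 1000) = 13 * 281 / (2.6 * 2.3 * 1000) = 0.6109

0.6109


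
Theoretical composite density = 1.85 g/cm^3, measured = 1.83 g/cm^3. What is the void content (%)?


Void% = (rho_theo - rho_actual)/rho_theo * 100 = (1.85 - 1.83)/1.85 * 100 = 1.08%

1.08%


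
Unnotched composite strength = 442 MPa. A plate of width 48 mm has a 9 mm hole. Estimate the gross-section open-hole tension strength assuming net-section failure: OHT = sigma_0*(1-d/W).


OHT = sigma_0*(1-d/W) = 442*(1-9/48) = 359.1 MPa

359.1 MPa


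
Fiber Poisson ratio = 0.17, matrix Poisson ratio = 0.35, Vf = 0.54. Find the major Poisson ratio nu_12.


nu_12 = nu_f*Vf + nu_m*(1-Vf) = 0.17*0.54 + 0.35*0.46 = 0.2528

0.2528


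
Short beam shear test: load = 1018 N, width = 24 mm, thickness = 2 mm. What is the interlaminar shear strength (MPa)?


ILSS = 3F/(4bh) = 3*1018/(4*24*2) = 15.91 MPa

15.91 MPa


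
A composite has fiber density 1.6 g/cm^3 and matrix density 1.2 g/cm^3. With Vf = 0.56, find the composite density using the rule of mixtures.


rho_c = rho_f*Vf + rho_m*(1-Vf) = 1.6*0.56 + 1.2*0.44 = 1.424 g/cm^3

1.424 g/cm^3


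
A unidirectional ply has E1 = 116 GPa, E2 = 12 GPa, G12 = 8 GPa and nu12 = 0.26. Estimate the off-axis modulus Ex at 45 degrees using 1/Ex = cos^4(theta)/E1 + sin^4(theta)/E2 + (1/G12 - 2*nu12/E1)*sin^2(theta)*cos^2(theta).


cos^4(45) = 0.25, sin^4(45) = 0.25, sin^2(45)*cos^2(45) = 0.25
1/G12 - 2*nu12/E1 = 1/8 - 2*0.26/116 = 0.120517 GPa^-1
1/Ex = 0.25/116 + 0.25/12 + 0.120517*0.25 = 0.0531178 GPa^-1
Ex = 18.83 GPa

18.83 GPa


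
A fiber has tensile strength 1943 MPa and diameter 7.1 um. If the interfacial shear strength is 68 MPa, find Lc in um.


Lc = sigma_f * d / (2 * tau_i) = 1943 * 7.1 / (2 * 68) = 101.4 um

101.4 um


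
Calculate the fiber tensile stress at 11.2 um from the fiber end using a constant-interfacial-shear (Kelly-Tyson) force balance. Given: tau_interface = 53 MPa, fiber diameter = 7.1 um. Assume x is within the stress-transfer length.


Force balance: sigma_f * (pi*d^2/4) = tau * (pi*d) * x  ->  sigma_f = 4 * tau * x / d
sigma_f = 4 * 53 * 11.2 / 7.1 = 334.4 MPa

334.4 MPa


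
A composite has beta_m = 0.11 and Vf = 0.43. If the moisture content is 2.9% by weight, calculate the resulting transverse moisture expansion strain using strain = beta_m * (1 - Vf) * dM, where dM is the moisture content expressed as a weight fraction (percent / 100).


dM = 2.9/100 = 0.029
strain = beta_m * (1-Vf) * dM = 0.11 * 0.57 * 0.029 = 0.0018183

0.0018183


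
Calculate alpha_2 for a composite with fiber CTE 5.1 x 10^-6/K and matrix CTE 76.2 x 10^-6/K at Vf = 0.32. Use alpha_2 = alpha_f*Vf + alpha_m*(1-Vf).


alpha_2 = alpha_f*Vf + alpha_m*(1-Vf) = 5.1*0.32 + 76.2*0.68 = 53.4 x 10^-6/K

53.4 x 10^-6/K


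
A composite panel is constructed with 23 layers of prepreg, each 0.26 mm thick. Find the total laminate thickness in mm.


h = n * t_ply = 23 * 0.26 = 5.98 mm

5.98 mm


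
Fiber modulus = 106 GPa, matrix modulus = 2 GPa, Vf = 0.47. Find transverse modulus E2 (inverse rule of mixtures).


1/E2 = Vf/Ef + (1-Vf)/Em = 0.47/106 + 0.53/2
E2 = 3.71 GPa

3.71 GPa


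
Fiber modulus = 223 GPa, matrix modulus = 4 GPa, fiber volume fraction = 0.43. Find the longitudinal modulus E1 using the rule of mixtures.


E1 = Ef*Vf + Em*(1-Vf) = 223*0.43 + 4*0.57 = 98.17 GPa

98.17 GPa


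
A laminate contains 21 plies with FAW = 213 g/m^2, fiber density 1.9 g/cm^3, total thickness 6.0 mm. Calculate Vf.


Vf = n * FAW / (rho_f * h * 1000) = 21 * 213 / (1.9 * 6.0 * 1000) = 0.3924

0.3924


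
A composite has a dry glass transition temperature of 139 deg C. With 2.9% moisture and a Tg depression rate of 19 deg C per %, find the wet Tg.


Tg_wet = Tg_dry - k*moisture = 139 - 19*2.9 = 83.9 deg C

83.9 deg C


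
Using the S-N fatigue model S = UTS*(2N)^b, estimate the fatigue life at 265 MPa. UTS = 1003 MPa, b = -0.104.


N = 0.5 * (S/UTS)^(1/b) = 0.5 * (265/1003)^(1/-0.104) = 180797.2108 cycles

180797.2108 cycles


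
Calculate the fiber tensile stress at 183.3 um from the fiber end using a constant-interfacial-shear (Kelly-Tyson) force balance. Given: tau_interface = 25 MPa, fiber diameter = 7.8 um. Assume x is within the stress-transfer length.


Force balance: sigma_f * (pi*d^2/4) = tau * (pi*d) * x  ->  sigma_f = 4 * tau * x / d
sigma_f = 4 * 25 * 183.3 / 7.8 = 2350.0 MPa

2350.0 MPa


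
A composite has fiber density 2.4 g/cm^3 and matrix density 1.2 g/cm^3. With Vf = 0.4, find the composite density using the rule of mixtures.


rho_c = rho_f*Vf + rho_m*(1-Vf) = 2.4*0.4 + 1.2*0.6 = 1.68 g/cm^3

1.68 g/cm^3


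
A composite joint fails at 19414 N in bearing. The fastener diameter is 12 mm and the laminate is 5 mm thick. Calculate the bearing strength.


sigma_br = F/(d*h) = 19414/(12*5) = 323.6 MPa

323.6 MPa


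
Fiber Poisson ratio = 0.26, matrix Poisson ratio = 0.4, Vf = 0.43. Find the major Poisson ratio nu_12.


nu_12 = nu_f*Vf + nu_m*(1-Vf) = 0.26*0.43 + 0.4*0.57 = 0.3398

0.3398


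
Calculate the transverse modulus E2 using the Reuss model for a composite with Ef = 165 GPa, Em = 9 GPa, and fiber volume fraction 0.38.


1/E2 = Vf/Ef + (1-Vf)/Em = 0.38/165 + 0.62/9
E2 = 14.05 GPa

14.05 GPa


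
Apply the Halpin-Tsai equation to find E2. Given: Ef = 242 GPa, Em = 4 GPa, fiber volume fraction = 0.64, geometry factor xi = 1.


eta = (Ef/Em - 1)/(Ef/Em + xi) = (60.5 - 1)/(60.5 + 1) = 0.9675
E2 = Em*(1+xi*eta*Vf)/(1-eta*Vf) = 17.01 GPa

17.01 GPa


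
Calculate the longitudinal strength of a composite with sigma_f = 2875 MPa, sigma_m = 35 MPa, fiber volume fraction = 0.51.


sigma_1 = sigma_f*Vf + sigma_m*(1-Vf) = 2875*0.51 + 35*0.49 = 1483.4 MPa

1483.4 MPa


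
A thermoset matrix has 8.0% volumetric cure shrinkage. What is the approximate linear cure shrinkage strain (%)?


Linear shrinkage ≈ vol_shrink/3 = 8.0/3 = 2.667%

2.667%


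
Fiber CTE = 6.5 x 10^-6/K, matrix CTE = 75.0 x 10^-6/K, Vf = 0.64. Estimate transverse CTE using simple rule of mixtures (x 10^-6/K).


alpha_2 = alpha_f*Vf + alpha_m*(1-Vf) = 6.5*0.64 + 75.0*0.36 = 31.2 x 10^-6/K

31.2 x 10^-6/K


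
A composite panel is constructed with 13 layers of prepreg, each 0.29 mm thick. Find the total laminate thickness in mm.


h = n * t_ply = 13 * 0.29 = 3.77 mm

3.77 mm


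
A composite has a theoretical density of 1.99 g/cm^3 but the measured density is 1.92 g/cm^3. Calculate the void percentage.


Void% = (rho_theo - rho_actual)/rho_theo * 100 = (1.99 - 1.92)/1.99 * 100 = 3.52%

3.52%


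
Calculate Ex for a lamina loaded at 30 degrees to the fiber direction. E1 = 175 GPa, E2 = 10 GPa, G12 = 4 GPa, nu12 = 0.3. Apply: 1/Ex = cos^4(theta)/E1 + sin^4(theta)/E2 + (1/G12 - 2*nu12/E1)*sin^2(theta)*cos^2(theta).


cos^4(30) = 0.5625, sin^4(30) = 0.0625, sin^2(30)*cos^2(30) = 0.1875
1/G12 - 2*nu12/E1 = 1/4 - 2*0.3/175 = 0.246571 GPa^-1
1/Ex = 0.5625/175 + 0.0625/10 + 0.246571*0.1875 = 0.0556964 GPa^-1
Ex = 17.95 GPa

17.95 GPa


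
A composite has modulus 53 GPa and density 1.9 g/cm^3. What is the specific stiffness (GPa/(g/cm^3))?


Specific stiffness = E/rho = 53/1.9 = 27.9 GPa/(g/cm^3)

27.9 GPa/(g/cm^3)


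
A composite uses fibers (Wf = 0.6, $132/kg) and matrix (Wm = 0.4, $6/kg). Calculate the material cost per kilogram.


Cost = cost_f*Wf + cost_m*Wm = 132*0.6 + 6*0.4 = $81.6/kg

$81.6/kg


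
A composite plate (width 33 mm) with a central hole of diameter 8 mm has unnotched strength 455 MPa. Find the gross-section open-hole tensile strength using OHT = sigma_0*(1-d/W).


OHT = sigma_0*(1-d/W) = 455*(1-8/33) = 344.7 MPa

344.7 MPa


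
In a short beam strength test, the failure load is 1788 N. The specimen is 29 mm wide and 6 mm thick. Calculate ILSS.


ILSS = 3F/(4bh) = 3*1788/(4*29*6) = 7.71 MPa

7.71 MPa


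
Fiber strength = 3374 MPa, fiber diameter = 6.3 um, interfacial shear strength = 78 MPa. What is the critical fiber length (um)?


Lc = sigma_f * d / (2 * tau_i) = 3374 * 6.3 / (2 * 78) = 136.3 um

136.3 um


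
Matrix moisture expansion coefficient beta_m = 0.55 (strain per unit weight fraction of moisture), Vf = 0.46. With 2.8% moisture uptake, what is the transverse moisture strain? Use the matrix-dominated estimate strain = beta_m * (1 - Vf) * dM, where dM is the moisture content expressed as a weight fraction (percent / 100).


dM = 2.8/100 = 0.028
strain = beta_m * (1-Vf) * dM = 0.55 * 0.54 * 0.028 = 0.008316

0.008316


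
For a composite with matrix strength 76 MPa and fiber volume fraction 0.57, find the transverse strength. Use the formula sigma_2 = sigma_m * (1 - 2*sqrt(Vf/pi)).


factor = 1 - 2*sqrt(0.57/pi) = 0.1481
sigma_2 = 76 * 0.1481 = 11.26 MPa

11.26 MPa


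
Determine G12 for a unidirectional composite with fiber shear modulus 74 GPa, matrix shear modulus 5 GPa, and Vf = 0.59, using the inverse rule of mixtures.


1/G12 = Vf/Gf + (1-Vf)/Gm = 0.59/74 + 0.41/5
G12 = 11.11 GPa

11.11 GPa


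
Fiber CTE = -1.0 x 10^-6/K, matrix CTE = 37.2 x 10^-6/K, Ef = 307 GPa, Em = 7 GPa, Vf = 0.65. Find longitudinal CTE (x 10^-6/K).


E1 = Ef*Vf + Em*(1-Vf) = 202.0
alpha_1 = (alpha_f*Ef*Vf + alpha_m*Em*(1-Vf))/E1 = -0.54 x 10^-6/K

-0.54 x 10^-6/K


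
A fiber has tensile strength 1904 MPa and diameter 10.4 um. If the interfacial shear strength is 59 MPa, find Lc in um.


Lc = sigma_f * d / (2 * tau_i) = 1904 * 10.4 / (2 * 59) = 167.8 um

167.8 um


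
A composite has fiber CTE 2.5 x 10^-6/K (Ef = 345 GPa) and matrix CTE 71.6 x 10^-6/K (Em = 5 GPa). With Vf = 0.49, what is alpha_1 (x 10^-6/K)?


E1 = Ef*Vf + Em*(1-Vf) = 171.6
alpha_1 = (alpha_f*Ef*Vf + alpha_m*Em*(1-Vf))/E1 = 3.53 x 10^-6/K

3.53 x 10^-6/K


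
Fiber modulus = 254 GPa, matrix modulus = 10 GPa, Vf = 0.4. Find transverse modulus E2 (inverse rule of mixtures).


1/E2 = Vf/Ef + (1-Vf)/Em = 0.4/254 + 0.6/10
E2 = 16.24 GPa

16.24 GPa


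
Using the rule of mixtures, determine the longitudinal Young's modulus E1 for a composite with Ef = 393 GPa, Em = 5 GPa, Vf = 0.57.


E1 = Ef*Vf + Em*(1-Vf) = 393*0.57 + 5*0.43 = 226.16 GPa

226.16 GPa


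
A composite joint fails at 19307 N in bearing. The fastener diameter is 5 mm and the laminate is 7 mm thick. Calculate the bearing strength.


sigma_br = F/(d*h) = 19307/(5*7) = 551.6 MPa

551.6 MPa


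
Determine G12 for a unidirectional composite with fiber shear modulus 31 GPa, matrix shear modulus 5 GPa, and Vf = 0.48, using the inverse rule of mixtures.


1/G12 = Vf/Gf + (1-Vf)/Gm = 0.48/31 + 0.52/5
G12 = 8.37 GPa

8.37 GPa


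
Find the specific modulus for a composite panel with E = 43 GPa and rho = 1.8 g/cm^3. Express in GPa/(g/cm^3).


Specific stiffness = E/rho = 43/1.8 = 23.9 GPa/(g/cm^3)

23.9 GPa/(g/cm^3)


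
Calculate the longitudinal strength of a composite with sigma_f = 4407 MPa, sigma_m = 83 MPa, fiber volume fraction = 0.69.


sigma_1 = sigma_f*Vf + sigma_m*(1-Vf) = 4407*0.69 + 83*0.31 = 3066.6 MPa

3066.6 MPa


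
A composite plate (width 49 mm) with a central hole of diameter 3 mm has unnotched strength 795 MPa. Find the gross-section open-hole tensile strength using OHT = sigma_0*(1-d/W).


OHT = sigma_0*(1-d/W) = 795*(1-3/49) = 746.3 MPa

746.3 MPa


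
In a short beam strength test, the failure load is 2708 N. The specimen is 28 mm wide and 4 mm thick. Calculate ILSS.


ILSS = 3F/(4bh) = 3*2708/(4*28*4) = 18.13 MPa

18.13 MPa


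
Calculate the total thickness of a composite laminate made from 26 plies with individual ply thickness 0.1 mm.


h = n * t_ply = 26 * 0.1 = 2.6 mm

2.6 mm


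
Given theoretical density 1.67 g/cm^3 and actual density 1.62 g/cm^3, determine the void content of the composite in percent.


Void% = (rho_theo - rho_actual)/rho_theo * 100 = (1.67 - 1.62)/1.67 * 100 = 2.99%

2.99%


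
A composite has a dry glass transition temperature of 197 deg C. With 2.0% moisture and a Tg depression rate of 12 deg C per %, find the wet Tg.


Tg_wet = Tg_dry - k*moisture = 197 - 12*2.0 = 173.0 deg C

173.0 deg C


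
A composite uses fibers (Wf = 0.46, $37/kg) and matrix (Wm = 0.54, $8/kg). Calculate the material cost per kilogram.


Cost = cost_f*Wf + cost_m*Wm = 37*0.46 + 8*0.54 = $21.34/kg

$21.34/kg


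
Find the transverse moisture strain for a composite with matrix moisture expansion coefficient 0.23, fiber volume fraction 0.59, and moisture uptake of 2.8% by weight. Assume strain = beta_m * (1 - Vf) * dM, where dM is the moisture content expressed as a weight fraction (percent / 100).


dM = 2.8/100 = 0.028
strain = beta_m * (1-Vf) * dM = 0.23 * 0.41 * 0.028 = 0.0026404

0.0026404


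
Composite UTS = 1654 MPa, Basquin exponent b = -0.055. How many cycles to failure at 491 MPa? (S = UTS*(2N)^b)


N = 0.5 * (S/UTS)^(1/b) = 0.5 * (491/1654)^(1/-0.055) = 1.9456e+09 cycles

1.9456e+09 cycles


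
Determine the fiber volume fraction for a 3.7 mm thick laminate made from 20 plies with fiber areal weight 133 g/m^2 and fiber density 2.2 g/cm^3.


Vf = n * FAW / (rho_f * h * 1000) = 20 * 133 / (2.2 * 3.7 * 1000) = 0.3268

0.3268


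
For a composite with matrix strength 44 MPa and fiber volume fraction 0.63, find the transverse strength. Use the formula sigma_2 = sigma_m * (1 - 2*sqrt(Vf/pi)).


factor = 1 - 2*sqrt(0.63/pi) = 0.1044
sigma_2 = 44 * 0.1044 = 4.59 MPa

4.59 MPa


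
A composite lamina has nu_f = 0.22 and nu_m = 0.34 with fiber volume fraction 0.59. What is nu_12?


nu_12 = nu_f*Vf + nu_m*(1-Vf) = 0.22*0.59 + 0.34*0.41 = 0.2692

0.2692


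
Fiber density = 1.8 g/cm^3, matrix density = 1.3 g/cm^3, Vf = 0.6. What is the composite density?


rho_c = rho_f*Vf + rho_m*(1-Vf) = 1.8*0.6 + 1.3*0.4 = 1.6 g/cm^3

1.6 g/cm^3


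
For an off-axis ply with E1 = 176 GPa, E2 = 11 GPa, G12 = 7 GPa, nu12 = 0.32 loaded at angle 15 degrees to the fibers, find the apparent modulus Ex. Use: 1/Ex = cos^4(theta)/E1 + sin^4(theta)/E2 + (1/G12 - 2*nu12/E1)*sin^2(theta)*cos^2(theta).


cos^4(15) = 0.870513, sin^4(15) = 0.004487, sin^2(15)*cos^2(15) = 0.0625
1/G12 - 2*nu12/E1 = 1/7 - 2*0.32/176 = 0.139221 GPa^-1
1/Ex = 0.870513/176 + 0.004487/11 + 0.139221*0.0625 = 0.0140553 GPa^-1
Ex = 71.15 GPa

71.15 GPa


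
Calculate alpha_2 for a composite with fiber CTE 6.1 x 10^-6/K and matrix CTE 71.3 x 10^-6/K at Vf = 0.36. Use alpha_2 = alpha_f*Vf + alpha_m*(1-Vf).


alpha_2 = alpha_f*Vf + alpha_m*(1-Vf) = 6.1*0.36 + 71.3*0.64 = 47.8 x 10^-6/K

47.8 x 10^-6/K


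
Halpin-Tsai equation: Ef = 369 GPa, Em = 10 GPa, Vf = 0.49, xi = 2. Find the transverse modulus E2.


eta = (Ef/Em - 1)/(Ef/Em + xi) = (36.9 - 1)/(36.9 + 2) = 0.9229
E2 = Em*(1+xi*eta*Vf)/(1-eta*Vf) = 34.77 GPa

34.77 GPa


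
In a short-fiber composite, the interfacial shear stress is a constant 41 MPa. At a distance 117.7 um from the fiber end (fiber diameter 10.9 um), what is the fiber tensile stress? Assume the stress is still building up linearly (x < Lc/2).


Force balance: sigma_f * (pi*d^2/4) = tau * (pi*d) * x  ->  sigma_f = 4 * tau * x / d
sigma_f = 4 * 41 * 117.7 / 10.9 = 1770.9 MPa

1770.9 MPa


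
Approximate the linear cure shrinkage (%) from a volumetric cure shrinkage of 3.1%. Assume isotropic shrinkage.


Linear shrinkage ≈ vol_shrink/3 = 3.1/3 = 1.033%

1.033%


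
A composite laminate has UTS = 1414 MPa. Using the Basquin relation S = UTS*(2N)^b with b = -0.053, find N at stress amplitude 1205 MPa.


N = 0.5 * (S/UTS)^(1/b) = 0.5 * (1205/1414)^(1/-0.053) = 10.2231 cycles

10.2231 cycles


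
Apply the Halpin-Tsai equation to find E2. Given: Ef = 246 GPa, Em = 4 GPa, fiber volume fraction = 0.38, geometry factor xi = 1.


eta = (Ef/Em - 1)/(Ef/Em + xi) = (61.5 - 1)/(61.5 + 1) = 0.968
E2 = Em*(1+xi*eta*Vf)/(1-eta*Vf) = 8.66 GPa

8.66 GPa


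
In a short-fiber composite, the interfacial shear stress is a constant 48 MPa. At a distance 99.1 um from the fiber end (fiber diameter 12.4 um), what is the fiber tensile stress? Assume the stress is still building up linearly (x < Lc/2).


Force balance: sigma_f * (pi*d^2/4) = tau * (pi*d) * x  ->  sigma_f = 4 * tau * x / d
sigma_f = 4 * 48 * 99.1 / 12.4 = 1534.5 MPa

1534.5 MPa


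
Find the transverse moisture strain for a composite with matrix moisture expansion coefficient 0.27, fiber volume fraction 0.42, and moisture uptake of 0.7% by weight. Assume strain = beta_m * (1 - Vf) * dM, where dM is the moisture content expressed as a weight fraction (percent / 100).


dM = 0.7/100 = 0.007
strain = beta_m * (1-Vf) * dM = 0.27 * 0.58 * 0.007 = 0.0010962

0.0010962


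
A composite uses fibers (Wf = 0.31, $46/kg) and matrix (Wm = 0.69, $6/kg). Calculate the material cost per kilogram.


Cost = cost_f*Wf + cost_m*Wm = 46*0.31 + 6*0.69 = $18.4/kg

$18.4/kg


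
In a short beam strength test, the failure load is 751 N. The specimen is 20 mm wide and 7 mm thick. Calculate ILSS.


ILSS = 3F/(4bh) = 3*751/(4*20*7) = 4.02 MPa

4.02 MPa


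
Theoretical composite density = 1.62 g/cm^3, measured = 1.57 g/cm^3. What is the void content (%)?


Void% = (rho_theo - rho_actual)/rho_theo * 100 = (1.62 - 1.57)/1.62 * 100 = 3.09%

3.09%


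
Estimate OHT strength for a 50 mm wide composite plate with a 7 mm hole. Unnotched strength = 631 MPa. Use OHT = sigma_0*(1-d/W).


OHT = sigma_0*(1-d/W) = 631*(1-7/50) = 542.7 MPa

542.7 MPa


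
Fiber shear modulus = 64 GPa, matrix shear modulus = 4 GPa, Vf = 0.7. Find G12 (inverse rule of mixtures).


1/G12 = Vf/Gf + (1-Vf)/Gm = 0.7/64 + 0.3/4
G12 = 11.64 GPa

11.64 GPa


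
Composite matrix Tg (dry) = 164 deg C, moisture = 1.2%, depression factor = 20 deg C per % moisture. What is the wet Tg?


Tg_wet = Tg_dry - k*moisture = 164 - 20*1.2 = 140.0 deg C

140.0 deg C


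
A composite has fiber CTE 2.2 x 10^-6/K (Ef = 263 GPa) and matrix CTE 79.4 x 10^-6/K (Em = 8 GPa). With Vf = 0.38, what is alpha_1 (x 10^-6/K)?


E1 = Ef*Vf + Em*(1-Vf) = 104.9
alpha_1 = (alpha_f*Ef*Vf + alpha_m*Em*(1-Vf))/E1 = 5.85 x 10^-6/K

5.85 x 10^-6/K


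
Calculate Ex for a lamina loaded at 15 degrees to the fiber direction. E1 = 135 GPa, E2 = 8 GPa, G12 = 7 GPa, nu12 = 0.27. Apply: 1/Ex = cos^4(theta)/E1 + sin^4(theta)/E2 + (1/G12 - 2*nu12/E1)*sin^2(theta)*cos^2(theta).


cos^4(15) = 0.870513, sin^4(15) = 0.004487, sin^2(15)*cos^2(15) = 0.0625
1/G12 - 2*nu12/E1 = 1/7 - 2*0.27/135 = 0.138857 GPa^-1
1/Ex = 0.870513/135 + 0.004487/8 + 0.138857*0.0625 = 0.0156877 GPa^-1
Ex = 63.74 GPa

63.74 GPa


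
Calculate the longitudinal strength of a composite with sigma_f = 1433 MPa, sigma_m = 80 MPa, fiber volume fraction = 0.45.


sigma_1 = sigma_f*Vf + sigma_m*(1-Vf) = 1433*0.45 + 80*0.55 = 688.9 MPa

688.9 MPa


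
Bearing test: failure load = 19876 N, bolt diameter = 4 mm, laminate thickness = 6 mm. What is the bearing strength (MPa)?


sigma_br = F/(d*h) = 19876/(4*6) = 828.2 MPa

828.2 MPa


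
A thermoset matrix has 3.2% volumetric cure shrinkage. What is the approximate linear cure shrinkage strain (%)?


Linear shrinkage ≈ vol_shrink/3 = 3.2/3 = 1.067%

1.067%


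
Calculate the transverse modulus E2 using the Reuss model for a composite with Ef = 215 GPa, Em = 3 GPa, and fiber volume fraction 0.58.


1/E2 = Vf/Ef + (1-Vf)/Em = 0.58/215 + 0.42/3
E2 = 7.01 GPa

7.01 GPa


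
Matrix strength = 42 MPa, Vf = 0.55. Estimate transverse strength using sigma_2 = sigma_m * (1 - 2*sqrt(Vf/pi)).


factor = 1 - 2*sqrt(0.55/pi) = 0.1632
sigma_2 = 42 * 0.1632 = 6.85 MPa

6.85 MPa


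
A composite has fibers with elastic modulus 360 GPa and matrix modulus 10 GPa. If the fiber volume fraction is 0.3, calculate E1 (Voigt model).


E1 = Ef*Vf + Em*(1-Vf) = 360*0.3 + 10*0.7 = 115.0 GPa

115.0 GPa


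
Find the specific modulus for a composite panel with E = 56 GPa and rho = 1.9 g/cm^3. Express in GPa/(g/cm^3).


Specific stiffness = E/rho = 56/1.9 = 29.5 GPa/(g/cm^3)

29.5 GPa/(g/cm^3)


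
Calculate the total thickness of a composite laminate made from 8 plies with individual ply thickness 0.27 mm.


h = n * t_ply = 8 * 0.27 = 2.16 mm

2.16 mm


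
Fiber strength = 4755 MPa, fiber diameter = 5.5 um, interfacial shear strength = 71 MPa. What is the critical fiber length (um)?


Lc = sigma_f * d / (2 * tau_i) = 4755 * 5.5 / (2 * 71) = 184.2 um

184.2 um


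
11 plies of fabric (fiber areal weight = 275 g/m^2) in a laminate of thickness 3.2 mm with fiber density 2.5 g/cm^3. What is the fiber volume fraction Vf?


Vf = n * FAW / (rho_f * h * 1000) = 11 * 275 / (2.5 * 3.2 * 1000) = 0.3781

0.3781


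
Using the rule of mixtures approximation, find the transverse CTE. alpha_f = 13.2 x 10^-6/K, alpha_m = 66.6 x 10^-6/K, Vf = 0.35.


alpha_2 = alpha_f*Vf + alpha_m*(1-Vf) = 13.2*0.35 + 66.6*0.65 = 47.9 x 10^-6/K

47.9 x 10^-6/K


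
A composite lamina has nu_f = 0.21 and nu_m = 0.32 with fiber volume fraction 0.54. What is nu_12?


nu_12 = nu_f*Vf + nu_m*(1-Vf) = 0.21*0.54 + 0.32*0.46 = 0.2606

0.2606


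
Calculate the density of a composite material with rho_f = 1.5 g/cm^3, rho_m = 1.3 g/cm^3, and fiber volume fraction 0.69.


rho_c = rho_f*Vf + rho_m*(1-Vf) = 1.5*0.69 + 1.3*0.31 = 1.438 g/cm^3

1.438 g/cm^3


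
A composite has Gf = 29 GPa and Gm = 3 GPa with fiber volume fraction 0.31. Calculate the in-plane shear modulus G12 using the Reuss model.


1/G12 = Vf/Gf + (1-Vf)/Gm = 0.31/29 + 0.69/3
G12 = 4.15 GPa

4.15 GPa


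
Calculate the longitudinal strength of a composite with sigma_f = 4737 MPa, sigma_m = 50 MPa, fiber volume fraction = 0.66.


sigma_1 = sigma_f*Vf + sigma_m*(1-Vf) = 4737*0.66 + 50*0.34 = 3143.4 MPa

3143.4 MPa


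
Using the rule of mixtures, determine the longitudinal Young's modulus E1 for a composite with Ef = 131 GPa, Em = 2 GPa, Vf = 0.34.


E1 = Ef*Vf + Em*(1-Vf) = 131*0.34 + 2*0.66 = 45.86 GPa

45.86 GPa


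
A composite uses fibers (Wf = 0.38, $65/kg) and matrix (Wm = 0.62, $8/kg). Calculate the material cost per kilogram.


Cost = cost_f*Wf + cost_m*Wm = 65*0.38 + 8*0.62 = $29.66/kg

$29.66/kg


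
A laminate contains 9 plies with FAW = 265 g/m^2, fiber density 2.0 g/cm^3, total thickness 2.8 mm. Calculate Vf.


Vf = n * FAW / (rho_f * h * 1000) = 9 * 265 / (2.0 * 2.8 * 1000) = 0.4259

0.4259


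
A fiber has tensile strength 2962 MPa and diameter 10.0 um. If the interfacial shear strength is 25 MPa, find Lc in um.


Lc = sigma_f * d / (2 * tau_i) = 2962 * 10.0 / (2 * 25) = 592.4 um

592.4 um


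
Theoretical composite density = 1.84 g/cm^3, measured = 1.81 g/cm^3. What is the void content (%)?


Void% = (rho_theo - rho_actual)/rho_theo * 100 = (1.84 - 1.81)/1.84 * 100 = 1.63%

1.63%


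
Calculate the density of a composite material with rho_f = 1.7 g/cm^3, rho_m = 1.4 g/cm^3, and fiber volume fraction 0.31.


rho_c = rho_f*Vf + rho_m*(1-Vf) = 1.7*0.31 + 1.4*0.69 = 1.493 g/cm^3

1.493 g/cm^3


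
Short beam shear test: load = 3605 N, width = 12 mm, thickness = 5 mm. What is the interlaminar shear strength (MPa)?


ILSS = 3F/(4bh) = 3*3605/(4*12*5) = 45.06 MPa

45.06 MPa


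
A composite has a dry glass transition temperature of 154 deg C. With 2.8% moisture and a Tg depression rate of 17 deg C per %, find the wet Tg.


Tg_wet = Tg_dry - k*moisture = 154 - 17*2.8 = 106.4 deg C

106.4 deg C


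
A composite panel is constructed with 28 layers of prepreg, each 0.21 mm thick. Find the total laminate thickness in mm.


h = n * t_ply = 28 * 0.21 = 5.88 mm

5.88 mm


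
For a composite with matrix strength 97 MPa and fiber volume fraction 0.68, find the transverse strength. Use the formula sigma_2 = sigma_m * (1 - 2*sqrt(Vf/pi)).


factor = 1 - 2*sqrt(0.68/pi) = 0.0695
sigma_2 = 97 * 0.0695 = 6.74 MPa

6.74 MPa


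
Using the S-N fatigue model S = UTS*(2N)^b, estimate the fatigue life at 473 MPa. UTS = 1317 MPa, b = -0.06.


N = 0.5 * (S/UTS)^(1/b) = 0.5 * (473/1317)^(1/-0.06) = 1.2914e+07 cycles

1.2914e+07 cycles


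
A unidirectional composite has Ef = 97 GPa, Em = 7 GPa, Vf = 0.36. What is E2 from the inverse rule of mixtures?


1/E2 = Vf/Ef + (1-Vf)/Em = 0.36/97 + 0.64/7
E2 = 10.51 GPa

10.51 GPa


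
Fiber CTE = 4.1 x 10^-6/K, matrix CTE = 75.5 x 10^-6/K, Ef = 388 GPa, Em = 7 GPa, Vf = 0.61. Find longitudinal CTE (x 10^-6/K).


E1 = Ef*Vf + Em*(1-Vf) = 239.41
alpha_1 = (alpha_f*Ef*Vf + alpha_m*Em*(1-Vf))/E1 = 4.91 x 10^-6/K

4.91 x 10^-6/K


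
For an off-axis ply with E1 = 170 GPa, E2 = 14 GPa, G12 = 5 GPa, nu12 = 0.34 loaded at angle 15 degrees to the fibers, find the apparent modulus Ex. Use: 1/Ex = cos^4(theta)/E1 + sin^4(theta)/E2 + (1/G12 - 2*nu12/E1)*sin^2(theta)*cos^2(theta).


cos^4(15) = 0.870513, sin^4(15) = 0.004487, sin^2(15)*cos^2(15) = 0.0625
1/G12 - 2*nu12/E1 = 1/5 - 2*0.34/170 = 0.196 GPa^-1
1/Ex = 0.870513/170 + 0.004487/14 + 0.196*0.0625 = 0.0176912 GPa^-1
Ex = 56.53 GPa

56.53 GPa


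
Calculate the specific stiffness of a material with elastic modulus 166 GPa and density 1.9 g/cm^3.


Specific stiffness = E/rho = 166/1.9 = 87.4 GPa/(g/cm^3)

87.4 GPa/(g/cm^3)


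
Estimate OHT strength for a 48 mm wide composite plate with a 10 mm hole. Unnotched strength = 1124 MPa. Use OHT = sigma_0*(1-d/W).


OHT = sigma_0*(1-d/W) = 1124*(1-10/48) = 889.8 MPa

889.8 MPa


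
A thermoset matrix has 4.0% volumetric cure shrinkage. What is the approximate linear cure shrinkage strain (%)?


Linear shrinkage ≈ vol_shrink/3 = 4.0/3 = 1.333%

1.333%


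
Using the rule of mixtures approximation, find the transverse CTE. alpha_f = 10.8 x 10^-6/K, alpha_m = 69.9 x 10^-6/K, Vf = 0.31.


alpha_2 = alpha_f*Vf + alpha_m*(1-Vf) = 10.8*0.31 + 69.9*0.69 = 51.6 x 10^-6/K

51.6 x 10^-6/K


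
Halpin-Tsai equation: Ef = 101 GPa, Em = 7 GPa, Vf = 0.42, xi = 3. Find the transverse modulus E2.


eta = (Ef/Em - 1)/(Ef/Em + xi) = (14.4286 - 1)/(14.4286 + 3) = 0.7705
E2 = Em*(1+xi*eta*Vf)/(1-eta*Vf) = 20.4 GPa

20.4 GPa


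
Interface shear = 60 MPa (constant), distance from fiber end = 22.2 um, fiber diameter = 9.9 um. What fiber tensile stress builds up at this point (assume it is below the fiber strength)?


Force balance: sigma_f * (pi*d^2/4) = tau * (pi*d) * x  ->  sigma_f = 4 * tau * x / d
sigma_f = 4 * 60 * 22.2 / 9.9 = 538.2 MPa

538.2 MPa


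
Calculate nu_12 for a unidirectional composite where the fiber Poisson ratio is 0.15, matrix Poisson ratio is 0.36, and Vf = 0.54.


nu_12 = nu_f*Vf + nu_m*(1-Vf) = 0.15*0.54 + 0.36*0.46 = 0.2466

0.2466


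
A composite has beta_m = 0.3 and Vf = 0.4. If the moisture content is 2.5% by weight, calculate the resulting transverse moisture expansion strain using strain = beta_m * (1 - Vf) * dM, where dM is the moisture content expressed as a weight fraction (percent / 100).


dM = 2.5/100 = 0.025
strain = beta_m * (1-Vf) * dM = 0.3 * 0.6 * 0.025 = 0.0045

0.0045


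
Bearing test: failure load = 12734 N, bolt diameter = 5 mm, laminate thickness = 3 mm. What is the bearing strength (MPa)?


sigma_br = F/(d*h) = 12734/(5*3) = 848.9 MPa

848.9 MPa


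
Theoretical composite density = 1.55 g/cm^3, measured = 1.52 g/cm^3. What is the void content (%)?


Void% = (rho_theo - rho_actual)/rho_theo * 100 = (1.55 - 1.52)/1.55 * 100 = 1.94%

1.94%


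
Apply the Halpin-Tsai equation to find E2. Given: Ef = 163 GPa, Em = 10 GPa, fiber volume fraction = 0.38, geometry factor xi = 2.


eta = (Ef/Em - 1)/(Ef/Em + xi) = (16.3 - 1)/(16.3 + 2) = 0.8361
E2 = Em*(1+xi*eta*Vf)/(1-eta*Vf) = 23.97 GPa

23.97 GPa


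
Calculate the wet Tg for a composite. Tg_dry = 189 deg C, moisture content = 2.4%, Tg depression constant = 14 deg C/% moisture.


Tg_wet = Tg_dry - k*moisture = 189 - 14*2.4 = 155.4 deg C

155.4 deg C


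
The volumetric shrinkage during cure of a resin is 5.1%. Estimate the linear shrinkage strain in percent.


Linear shrinkage ≈ vol_shrink/3 = 5.1/3 = 1.7%

1.7%


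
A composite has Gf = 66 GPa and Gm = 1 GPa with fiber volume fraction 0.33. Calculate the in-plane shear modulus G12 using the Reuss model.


1/G12 = Vf/Gf + (1-Vf)/Gm = 0.33/66 + 0.67/1
G12 = 1.48 GPa

1.48 GPa


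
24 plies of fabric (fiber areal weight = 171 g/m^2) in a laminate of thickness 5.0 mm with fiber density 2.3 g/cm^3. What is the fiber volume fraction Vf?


Vf = n * FAW / (rho_f * h * 1000) = 24 * 171 / (2.3 * 5.0 * 1000) = 0.3569

0.3569


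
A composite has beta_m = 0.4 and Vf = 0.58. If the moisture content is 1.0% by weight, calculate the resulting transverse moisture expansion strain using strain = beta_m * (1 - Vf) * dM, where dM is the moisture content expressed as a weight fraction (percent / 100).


dM = 1.0/100 = 0.01
strain = beta_m * (1-Vf) * dM = 0.4 * 0.42 * 0.01 = 0.00168

0.00168


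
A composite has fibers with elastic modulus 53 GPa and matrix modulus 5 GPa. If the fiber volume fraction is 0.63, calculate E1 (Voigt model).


E1 = Ef*Vf + Em*(1-Vf) = 53*0.63 + 5*0.37 = 35.24 GPa

35.24 GPa


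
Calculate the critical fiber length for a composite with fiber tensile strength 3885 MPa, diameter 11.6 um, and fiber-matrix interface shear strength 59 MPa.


Lc = sigma_f * d / (2 * tau_i) = 3885 * 11.6 / (2 * 59) = 381.9 um

381.9 um


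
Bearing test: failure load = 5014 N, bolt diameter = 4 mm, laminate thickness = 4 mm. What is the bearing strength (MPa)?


sigma_br = F/(d*h) = 5014/(4*4) = 313.4 MPa

313.4 MPa


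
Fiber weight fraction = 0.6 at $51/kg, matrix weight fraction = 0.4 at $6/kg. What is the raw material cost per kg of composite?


Cost = cost_f*Wf + cost_m*Wm = 51*0.6 + 6*0.4 = $33.0/kg

$33.0/kg


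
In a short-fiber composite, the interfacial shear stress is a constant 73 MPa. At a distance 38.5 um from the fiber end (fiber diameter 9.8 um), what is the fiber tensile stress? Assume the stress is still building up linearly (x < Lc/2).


Force balance: sigma_f * (pi*d^2/4) = tau * (pi*d) * x  ->  sigma_f = 4 * tau * x / d
sigma_f = 4 * 73 * 38.5 / 9.8 = 1147.1 MPa

1147.1 MPa


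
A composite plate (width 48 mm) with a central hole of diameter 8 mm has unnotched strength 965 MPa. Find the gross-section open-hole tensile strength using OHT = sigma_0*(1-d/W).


OHT = sigma_0*(1-d/W) = 965*(1-8/48) = 804.2 MPa

804.2 MPa


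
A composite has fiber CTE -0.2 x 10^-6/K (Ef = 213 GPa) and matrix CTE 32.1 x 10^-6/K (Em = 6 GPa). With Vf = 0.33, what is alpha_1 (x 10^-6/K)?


E1 = Ef*Vf + Em*(1-Vf) = 74.31
alpha_1 = (alpha_f*Ef*Vf + alpha_m*Em*(1-Vf))/E1 = 1.55 x 10^-6/K

1.55 x 10^-6/K


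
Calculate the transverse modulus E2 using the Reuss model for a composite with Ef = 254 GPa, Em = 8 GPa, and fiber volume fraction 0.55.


1/E2 = Vf/Ef + (1-Vf)/Em = 0.55/254 + 0.45/8
E2 = 17.12 GPa

17.12 GPa


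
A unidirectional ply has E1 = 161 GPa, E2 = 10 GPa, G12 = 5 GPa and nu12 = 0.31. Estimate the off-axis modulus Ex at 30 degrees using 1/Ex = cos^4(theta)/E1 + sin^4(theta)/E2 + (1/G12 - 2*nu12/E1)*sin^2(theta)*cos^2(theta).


cos^4(30) = 0.5625, sin^4(30) = 0.0625, sin^2(30)*cos^2(30) = 0.1875
1/G12 - 2*nu12/E1 = 1/5 - 2*0.31/161 = 0.196149 GPa^-1
1/Ex = 0.5625/161 + 0.0625/10 + 0.196149*0.1875 = 0.0465217 GPa^-1
Ex = 21.5 GPa

21.5 GPa


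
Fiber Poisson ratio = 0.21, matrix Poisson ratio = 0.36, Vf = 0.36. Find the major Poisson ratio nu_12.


nu_12 = nu_f*Vf + nu_m*(1-Vf) = 0.21*0.36 + 0.36*0.64 = 0.306

0.306


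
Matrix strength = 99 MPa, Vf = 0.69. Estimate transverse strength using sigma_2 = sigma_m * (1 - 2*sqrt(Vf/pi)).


factor = 1 - 2*sqrt(0.69/pi) = 0.0627
sigma_2 = 99 * 0.0627 = 6.21 MPa

6.21 MPa


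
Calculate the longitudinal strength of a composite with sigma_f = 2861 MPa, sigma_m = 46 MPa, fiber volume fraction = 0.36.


sigma_1 = sigma_f*Vf + sigma_m*(1-Vf) = 2861*0.36 + 46*0.64 = 1059.4 MPa

1059.4 MPa


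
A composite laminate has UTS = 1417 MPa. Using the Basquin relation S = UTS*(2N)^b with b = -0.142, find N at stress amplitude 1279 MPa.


N = 0.5 * (S/UTS)^(1/b) = 0.5 * (1279/1417)^(1/-0.142) = 1.0288 cycles

1.0288 cycles


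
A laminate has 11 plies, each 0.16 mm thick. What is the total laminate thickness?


h = n * t_ply = 11 * 0.16 = 1.76 mm

1.76 mm


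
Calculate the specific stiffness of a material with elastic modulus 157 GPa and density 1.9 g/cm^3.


Specific stiffness = E/rho = 157/1.9 = 82.6 GPa/(g/cm^3)

82.6 GPa/(g/cm^3)


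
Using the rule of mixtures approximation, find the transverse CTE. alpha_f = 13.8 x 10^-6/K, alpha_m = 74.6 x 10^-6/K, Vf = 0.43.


alpha_2 = alpha_f*Vf + alpha_m*(1-Vf) = 13.8*0.43 + 74.6*0.57 = 48.5 x 10^-6/K

48.5 x 10^-6/K


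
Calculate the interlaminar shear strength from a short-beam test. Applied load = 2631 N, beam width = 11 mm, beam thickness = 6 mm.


ILSS = 3F/(4bh) = 3*2631/(4*11*6) = 29.9 MPa

29.9 MPa


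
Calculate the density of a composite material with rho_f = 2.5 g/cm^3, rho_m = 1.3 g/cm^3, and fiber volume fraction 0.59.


rho_c = rho_f*Vf + rho_m*(1-Vf) = 2.5*0.59 + 1.3*0.41 = 2.008 g/cm^3

2.008 g/cm^3


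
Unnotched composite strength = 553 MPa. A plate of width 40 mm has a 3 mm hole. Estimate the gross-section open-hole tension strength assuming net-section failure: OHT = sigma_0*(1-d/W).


OHT = sigma_0*(1-d/W) = 553*(1-3/40) = 511.5 MPa

511.5 MPa


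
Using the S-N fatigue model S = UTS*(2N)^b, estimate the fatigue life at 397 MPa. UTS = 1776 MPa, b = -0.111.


N = 0.5 * (S/UTS)^(1/b) = 0.5 * (397/1776)^(1/-0.111) = 363666.9467 cycles

363666.9467 cycles


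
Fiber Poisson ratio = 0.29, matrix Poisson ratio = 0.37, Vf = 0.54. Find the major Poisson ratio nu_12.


nu_12 = nu_f*Vf + nu_m*(1-Vf) = 0.29*0.54 + 0.37*0.46 = 0.3268

0.3268


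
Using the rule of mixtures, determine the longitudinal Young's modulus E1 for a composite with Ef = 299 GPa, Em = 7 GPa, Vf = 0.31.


E1 = Ef*Vf + Em*(1-Vf) = 299*0.31 + 7*0.69 = 97.52 GPa

97.52 GPa
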